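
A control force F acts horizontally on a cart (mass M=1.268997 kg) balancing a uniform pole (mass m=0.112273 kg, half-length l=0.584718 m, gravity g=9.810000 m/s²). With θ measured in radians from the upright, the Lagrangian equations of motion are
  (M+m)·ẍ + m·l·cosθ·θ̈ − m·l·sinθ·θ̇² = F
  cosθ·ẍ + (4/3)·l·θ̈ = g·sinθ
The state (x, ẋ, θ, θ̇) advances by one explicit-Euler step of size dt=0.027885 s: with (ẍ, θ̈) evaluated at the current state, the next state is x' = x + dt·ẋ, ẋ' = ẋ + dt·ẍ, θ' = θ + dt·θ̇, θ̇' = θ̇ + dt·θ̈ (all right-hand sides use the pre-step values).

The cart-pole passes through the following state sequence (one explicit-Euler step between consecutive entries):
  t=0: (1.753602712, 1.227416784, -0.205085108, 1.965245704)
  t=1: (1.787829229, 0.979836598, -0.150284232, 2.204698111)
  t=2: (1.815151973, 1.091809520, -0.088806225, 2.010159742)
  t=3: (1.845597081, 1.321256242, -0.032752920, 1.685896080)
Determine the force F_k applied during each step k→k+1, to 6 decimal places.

step 0→1:
  ẍ = (ẋ'−ẋ)/dt = (0.979836598−1.227416784)/0.027885 = -8.878615
  θ̈ = (θ̇'−θ̇)/dt = (2.204698111−1.965245704)/0.027885 = 8.587140
  sinθ=-0.203650, cosθ=0.979044
  F = (M+m)·ẍ + m·l·cosθ·θ̈ − m·l·sinθ·θ̇² = -12.263765 + 0.551915 − -0.051635 = -11.660215
step 1→2:
  ẍ = (ẋ'−ẋ)/dt = (1.091809520−0.979836598)/0.027885 = 4.015525
  θ̈ = (θ̇'−θ̇)/dt = (2.010159742−2.204698111)/0.027885 = -6.976452
  sinθ=-0.149719, cosθ=0.988729
  F = (M+m)·ẍ + m·l·cosθ·θ̈ − m·l·sinθ·θ̇² = 5.546525 + -0.452828 − -0.047775 = 5.141471
step 2→3:
  ẍ = (ẋ'−ẋ)/dt = (1.321256242−1.091809520)/0.027885 = 8.228321
  θ̈ = (θ̇'−θ̇)/dt = (1.685896080−2.010159742)/0.027885 = -11.628605
  sinθ=-0.088690, cosθ=0.996059
  F = (M+m)·ẍ + m·l·cosθ·θ̈ − m·l·sinθ·θ̇² = 11.365533 + -0.760387 − -0.023526 = 10.628672

F_0 = -11.660215 N
F_1 = 5.141471 N
F_2 = 10.628672 N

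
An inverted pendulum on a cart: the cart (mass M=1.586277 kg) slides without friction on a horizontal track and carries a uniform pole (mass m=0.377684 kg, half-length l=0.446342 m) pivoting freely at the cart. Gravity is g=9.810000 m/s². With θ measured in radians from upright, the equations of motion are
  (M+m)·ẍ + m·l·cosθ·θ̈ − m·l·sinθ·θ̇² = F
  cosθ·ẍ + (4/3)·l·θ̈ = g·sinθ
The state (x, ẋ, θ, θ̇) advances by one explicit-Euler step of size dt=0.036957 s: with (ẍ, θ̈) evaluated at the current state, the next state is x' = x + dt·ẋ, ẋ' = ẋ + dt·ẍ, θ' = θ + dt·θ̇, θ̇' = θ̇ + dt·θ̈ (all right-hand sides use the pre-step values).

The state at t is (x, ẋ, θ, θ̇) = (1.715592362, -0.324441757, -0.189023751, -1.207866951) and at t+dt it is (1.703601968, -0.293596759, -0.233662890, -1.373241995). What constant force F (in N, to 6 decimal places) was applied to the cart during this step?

F = 0.944463 N

ẍ = (ẋ'−ẋ)/dt = (-0.293596759−-0.324441757)/0.036957 = 0.834619
θ̈ = (θ̇'−θ̇)/dt = (-1.373241995−-1.207866951)/0.036957 = -4.474796
sinθ=-0.187900, cosθ=0.982188
F = (M+m)·ẍ + m·l·cosθ·θ̈ − m·l·sinθ·θ̇² = 1.639158 + -0.740908 − -0.046213 = 0.944463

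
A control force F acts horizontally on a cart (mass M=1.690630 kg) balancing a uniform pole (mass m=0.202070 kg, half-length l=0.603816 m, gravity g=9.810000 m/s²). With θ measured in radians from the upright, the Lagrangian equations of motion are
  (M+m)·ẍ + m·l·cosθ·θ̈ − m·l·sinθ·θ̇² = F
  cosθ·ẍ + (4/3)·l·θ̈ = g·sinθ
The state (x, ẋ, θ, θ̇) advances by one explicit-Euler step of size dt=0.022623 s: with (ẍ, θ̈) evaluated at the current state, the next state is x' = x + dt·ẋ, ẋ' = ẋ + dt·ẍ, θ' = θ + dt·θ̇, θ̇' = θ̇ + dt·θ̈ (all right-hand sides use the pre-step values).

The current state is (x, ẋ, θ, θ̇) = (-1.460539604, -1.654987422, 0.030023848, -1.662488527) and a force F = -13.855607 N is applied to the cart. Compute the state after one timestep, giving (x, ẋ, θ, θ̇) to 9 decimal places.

sinθ=0.030019337, cosθ=0.999549318
temp = (F + m·l·θ̇²·sinθ)/(M+m) = (-13.855607 + 0.010123365)/1.892700 = -7.315202428
θ̈ = (g·sinθ − cosθ·temp)/(l·(4/3 − m·cos²θ/(M+m))) = 10.269462010
ẍ = temp − m·l·θ̈·cosθ/(M+m) = -7.976925986
Euler: x'=-1.460539604+0.022623·-1.654987422=-1.497980384, ẋ'=-1.654987422+0.022623·-7.976925986=-1.835449419
       θ'=0.030023848+0.022623·-1.662488527=-0.007586630, θ̇'=-1.662488527+0.022623·10.269462010=-1.430162488

(-1.497980384, -1.835449419, -0.007586630, -1.430162488)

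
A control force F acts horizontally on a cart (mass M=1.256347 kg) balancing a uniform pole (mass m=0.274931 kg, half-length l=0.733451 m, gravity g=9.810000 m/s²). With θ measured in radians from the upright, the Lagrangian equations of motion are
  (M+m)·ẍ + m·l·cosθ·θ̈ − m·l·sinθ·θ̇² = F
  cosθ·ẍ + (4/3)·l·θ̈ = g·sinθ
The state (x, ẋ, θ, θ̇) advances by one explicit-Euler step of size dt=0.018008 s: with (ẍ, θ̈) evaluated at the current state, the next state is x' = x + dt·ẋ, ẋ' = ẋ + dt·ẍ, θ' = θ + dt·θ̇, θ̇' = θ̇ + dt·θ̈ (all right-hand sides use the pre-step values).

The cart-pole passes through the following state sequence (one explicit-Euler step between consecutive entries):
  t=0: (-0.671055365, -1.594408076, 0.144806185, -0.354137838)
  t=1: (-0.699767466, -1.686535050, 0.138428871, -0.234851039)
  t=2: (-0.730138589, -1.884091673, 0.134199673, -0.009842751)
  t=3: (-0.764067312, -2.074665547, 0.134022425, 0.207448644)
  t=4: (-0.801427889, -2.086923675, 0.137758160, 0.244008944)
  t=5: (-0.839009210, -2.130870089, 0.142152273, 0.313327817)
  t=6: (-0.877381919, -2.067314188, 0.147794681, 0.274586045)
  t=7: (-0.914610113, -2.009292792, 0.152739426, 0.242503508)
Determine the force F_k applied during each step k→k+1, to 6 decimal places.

step 0→1:
  ẍ = (ẋ'−ẋ)/dt = (-1.686535050−-1.594408076)/0.018008 = -5.115891
  θ̈ = (θ̇'−θ̇)/dt = (-0.234851039−-0.354137838)/0.018008 = 6.624100
  sinθ=0.144301, cosθ=0.989534
  F = (M+m)·ẍ + m·l·cosθ·θ̈ − m·l·sinθ·θ̇² = -7.833852 + 1.321759 − 0.003649 = -6.515742
step 1→2:
  ẍ = (ẋ'−ẋ)/dt = (-1.884091673−-1.686535050)/0.018008 = -10.970492
  θ̈ = (θ̇'−θ̇)/dt = (-0.009842751−-0.234851039)/0.018008 = 12.494907
  sinθ=0.137987, cosθ=0.990434
  F = (M+m)·ẍ + m·l·cosθ·θ̈ − m·l·sinθ·θ̇² = -16.798873 + 2.495476 − 0.001535 = -14.304932
step 2→3:
  ẍ = (ẋ'−ẋ)/dt = (-2.074665547−-1.884091673)/0.018008 = -10.582734
  θ̈ = (θ̇'−θ̇)/dt = (0.207448644−-0.009842751)/0.018008 = 12.066381
  sinθ=0.133797, cosθ=0.991009
  F = (M+m)·ẍ + m·l·cosθ·θ̈ − m·l·sinθ·θ̇² = -16.205108 + 2.411289 − 0.000003 = -13.793821
step 3→4:
  ẍ = (ẋ'−ẋ)/dt = (-2.086923675−-2.074665547)/0.018008 = -0.680705
  θ̈ = (θ̇'−θ̇)/dt = (0.244008944−0.207448644)/0.018008 = 2.030225
  sinθ=0.133622, cosθ=0.991032
  F = (M+m)·ẍ + m·l·cosθ·θ̈ − m·l·sinθ·θ̇² = -1.042348 + 0.405721 − 0.001160 = -0.637787
step 4→5:
  ẍ = (ẋ'−ẋ)/dt = (-2.130870089−-2.086923675)/0.018008 = -2.440383
  θ̈ = (θ̇'−θ̇)/dt = (0.313327817−0.244008944)/0.018008 = 3.849338
  sinθ=0.137323, cosθ=0.990526
  F = (M+m)·ẍ + m·l·cosθ·θ̈ − m·l·sinθ·θ̇² = -3.736905 + 0.768859 − 0.001649 = -2.969694
step 5→6:
  ẍ = (ẋ'−ẋ)/dt = (-2.067314188−-2.130870089)/0.018008 = 3.529315
  θ̈ = (θ̇'−θ̇)/dt = (0.274586045−0.313327817)/0.018008 = -2.151365
  sinθ=0.141674, cosθ=0.989913
  F = (M+m)·ẍ + m·l·cosθ·θ̈ − m·l·sinθ·θ̇² = 5.404362 + -0.429443 − 0.002805 = 4.972114
step 6→7:
  ẍ = (ẋ'−ẋ)/dt = (-2.009292792−-2.067314188)/0.018008 = 3.221979
  θ̈ = (θ̇'−θ̇)/dt = (0.242503508−0.274586045)/0.018008 = -1.781571
  sinθ=0.147257, cosθ=0.989098
  F = (M+m)·ẍ + m·l·cosθ·θ̈ − m·l·sinθ·θ̇² = 4.933745 + -0.355335 − 0.002239 = 4.576172

F_0 = -6.515742 N
F_1 = -14.304932 N
F_2 = -13.793821 N
F_3 = -0.637787 N
F_4 = -2.969694 N
F_5 = 4.972114 N
F_6 = 4.576172 N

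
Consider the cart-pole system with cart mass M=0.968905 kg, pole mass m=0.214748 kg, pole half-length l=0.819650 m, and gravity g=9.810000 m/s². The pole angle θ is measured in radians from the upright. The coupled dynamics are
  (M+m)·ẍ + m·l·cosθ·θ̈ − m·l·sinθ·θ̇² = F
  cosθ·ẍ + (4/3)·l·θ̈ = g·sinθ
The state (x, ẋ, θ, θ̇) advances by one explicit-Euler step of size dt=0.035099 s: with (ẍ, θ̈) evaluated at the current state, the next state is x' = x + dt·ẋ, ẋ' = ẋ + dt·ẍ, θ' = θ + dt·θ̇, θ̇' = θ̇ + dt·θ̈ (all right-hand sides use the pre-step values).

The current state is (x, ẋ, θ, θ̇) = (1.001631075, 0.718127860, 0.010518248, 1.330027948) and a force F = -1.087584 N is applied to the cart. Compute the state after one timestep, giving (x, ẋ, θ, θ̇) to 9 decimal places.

sinθ=0.010518054, cosθ=0.999944684
temp = (F + m·l·θ̇²·sinθ)/(M+m) = (-1.087584 + 0.003275024)/1.183653 = -0.916069976
θ̈ = (g·sinθ − cosθ·temp)/(l·(4/3 − m·cos²θ/(M+m))) = 1.079461811
ẍ = temp − m·l·θ̈·cosθ/(M+m) = -1.076585273
Euler: x'=1.001631075+0.035099·0.718127860=1.026836645, ẋ'=0.718127860+0.035099·-1.076585273=0.680340793
       θ'=0.010518248+0.035099·1.330027948=0.057200899, θ̇'=1.330027948+0.035099·1.079461811=1.367915978

(1.026836645, 0.680340793, 0.057200899, 1.367915978)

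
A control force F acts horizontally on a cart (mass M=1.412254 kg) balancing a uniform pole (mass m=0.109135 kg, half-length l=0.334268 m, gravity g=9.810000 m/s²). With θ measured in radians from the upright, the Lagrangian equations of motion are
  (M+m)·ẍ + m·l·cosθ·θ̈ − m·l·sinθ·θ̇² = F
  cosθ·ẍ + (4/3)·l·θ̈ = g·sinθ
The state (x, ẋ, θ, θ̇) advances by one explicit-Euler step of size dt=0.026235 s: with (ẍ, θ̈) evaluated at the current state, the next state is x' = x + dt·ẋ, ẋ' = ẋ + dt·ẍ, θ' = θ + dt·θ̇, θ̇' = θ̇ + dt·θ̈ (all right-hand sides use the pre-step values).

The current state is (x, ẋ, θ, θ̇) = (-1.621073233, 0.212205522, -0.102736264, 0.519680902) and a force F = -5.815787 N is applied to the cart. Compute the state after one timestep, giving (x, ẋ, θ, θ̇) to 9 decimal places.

sinθ=-0.102555634, cosθ=0.994727270
temp = (F + m·l·θ̇²·sinθ)/(M+m) = (-5.815787 + -0.001010397)/1.521389 = -3.823346558
θ̈ = (g·sinθ − cosθ·temp)/(l·(4/3 − m·cos²θ/(M+m))) = 6.628794548
ẍ = temp − m·l·θ̈·cosθ/(M+m) = -3.981455767
Euler: x'=-1.621073233+0.026235·0.212205522=-1.615506021, ẋ'=0.212205522+0.026235·-3.981455767=0.107752030
       θ'=-0.102736264+0.026235·0.519680902=-0.089102436, θ̇'=0.519680902+0.026235·6.628794548=0.693587327

(-1.615506021, 0.107752030, -0.089102436, 0.693587327)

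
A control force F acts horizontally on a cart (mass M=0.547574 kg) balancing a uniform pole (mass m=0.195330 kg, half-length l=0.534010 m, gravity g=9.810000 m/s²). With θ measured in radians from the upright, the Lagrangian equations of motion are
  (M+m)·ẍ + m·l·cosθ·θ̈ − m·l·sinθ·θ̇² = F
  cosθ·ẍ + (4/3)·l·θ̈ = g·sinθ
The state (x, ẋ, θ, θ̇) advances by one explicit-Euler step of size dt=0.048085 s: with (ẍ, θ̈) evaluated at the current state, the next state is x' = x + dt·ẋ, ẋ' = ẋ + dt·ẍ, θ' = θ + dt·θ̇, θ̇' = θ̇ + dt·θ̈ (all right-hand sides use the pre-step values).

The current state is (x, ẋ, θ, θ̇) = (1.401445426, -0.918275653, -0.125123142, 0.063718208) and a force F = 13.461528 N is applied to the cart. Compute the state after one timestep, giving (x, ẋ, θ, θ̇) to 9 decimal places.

sinθ=-0.124796914, cosθ=0.992182307
temp = (F + m·l·θ̇²·sinθ)/(M+m) = (13.461528 + -0.000052851)/0.742904 = 18.120073589
θ̈ = (g·sinθ − cosθ·temp)/(l·(4/3 − m·cos²θ/(M+m))) = -33.466143024
ẍ = temp − m·l·θ̈·cosθ/(M+m) = 22.782186465
Euler: x'=1.401445426+0.048085·-0.918275653=1.357290141, ẋ'=-0.918275653+0.048085·22.782186465=0.177205783
       θ'=-0.125123142+0.048085·0.063718208=-0.122059252, θ̇'=0.063718208+0.048085·-33.466143024=-1.545501279

(1.357290141, 0.177205783, -0.122059252, -1.545501279)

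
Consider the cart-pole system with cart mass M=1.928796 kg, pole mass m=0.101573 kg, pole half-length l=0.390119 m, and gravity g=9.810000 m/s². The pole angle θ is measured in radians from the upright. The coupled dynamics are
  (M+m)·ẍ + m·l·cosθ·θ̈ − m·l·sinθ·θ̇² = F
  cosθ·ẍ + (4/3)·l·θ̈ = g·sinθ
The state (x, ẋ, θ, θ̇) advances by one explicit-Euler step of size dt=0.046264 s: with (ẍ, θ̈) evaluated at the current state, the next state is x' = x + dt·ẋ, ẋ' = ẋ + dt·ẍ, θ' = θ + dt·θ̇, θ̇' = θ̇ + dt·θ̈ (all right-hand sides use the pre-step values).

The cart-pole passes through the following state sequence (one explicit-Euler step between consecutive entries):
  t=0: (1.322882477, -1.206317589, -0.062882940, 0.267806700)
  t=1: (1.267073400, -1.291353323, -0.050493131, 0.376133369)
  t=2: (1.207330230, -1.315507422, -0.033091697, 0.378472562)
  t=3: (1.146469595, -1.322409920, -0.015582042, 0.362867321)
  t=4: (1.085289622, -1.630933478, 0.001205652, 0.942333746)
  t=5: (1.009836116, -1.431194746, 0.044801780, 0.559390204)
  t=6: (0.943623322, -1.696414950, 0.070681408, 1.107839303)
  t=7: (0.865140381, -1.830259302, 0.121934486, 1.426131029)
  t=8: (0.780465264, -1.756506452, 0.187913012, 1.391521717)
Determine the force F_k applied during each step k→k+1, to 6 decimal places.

F_0 = -3.639150 N
F_1 = -1.057757 N
F_2 = -0.316098 N
F_3 = -13.043706 N
F_4 = 8.437814 N
F_5 = -11.170884 N
F_6 = -5.605467 N
F_7 = 3.197535 N

step 0→1:
  ẍ = (ẋ'−ẋ)/dt = (-1.291353323−-1.206317589)/0.046264 = -1.838054
  θ̈ = (θ̇'−θ̇)/dt = (0.376133369−0.267806700)/0.046264 = 2.341489
  sinθ=-0.062842, cosθ=0.998024
  F = (M+m)·ẍ + m·l·cosθ·θ̈ − m·l·sinθ·θ̇² = -3.731928 + 0.092599 − -0.000179 = -3.639150
step 1→2:
  ẍ = (ẋ'−ẋ)/dt = (-1.315507422−-1.291353323)/0.046264 = -0.522093
  θ̈ = (θ̇'−θ̇)/dt = (0.378472562−0.376133369)/0.046264 = 0.050562
  sinθ=-0.050472, cosθ=0.998725
  F = (M+m)·ẍ + m·l·cosθ·θ̈ − m·l·sinθ·θ̇² = -1.060041 + 0.002001 − -0.000283 = -1.057757
step 2→3:
  ẍ = (ẋ'−ẋ)/dt = (-1.322409920−-1.315507422)/0.046264 = -0.149198
  θ̈ = (θ̇'−θ̇)/dt = (0.362867321−0.378472562)/0.046264 = -0.337309
  sinθ=-0.033086, cosθ=0.999453
  F = (M+m)·ẍ + m·l·cosθ·θ̈ − m·l·sinθ·θ̇² = -0.302927 + -0.013359 − -0.000188 = -0.316098
step 3→4:
  ẍ = (ẋ'−ẋ)/dt = (-1.630933478−-1.322409920)/0.046264 = -6.668761
  θ̈ = (θ̇'−θ̇)/dt = (0.942333746−0.362867321)/0.046264 = 12.525212
  sinθ=-0.015581, cosθ=0.999879
  F = (M+m)·ẍ + m·l·cosθ·θ̈ − m·l·sinθ·θ̇² = -13.540046 + 0.496258 − -0.000081 = -13.043706
step 4→5:
  ẍ = (ẋ'−ẋ)/dt = (-1.431194746−-1.630933478)/0.046264 = 4.317368
  θ̈ = (θ̇'−θ̇)/dt = (0.559390204−0.942333746)/0.046264 = -8.277355
  sinθ=0.001206, cosθ=0.999999
  F = (M+m)·ẍ + m·l·cosθ·θ̈ − m·l·sinθ·θ̇² = 8.765851 + -0.327995 − 0.000042 = 8.437814
step 5→6:
  ẍ = (ẋ'−ẋ)/dt = (-1.696414950−-1.431194746)/0.046264 = -5.732756
  θ̈ = (θ̇'−θ̇)/dt = (1.107839303−0.559390204)/0.046264 = 11.854770
  sinθ=0.044787, cosθ=0.998997
  F = (M+m)·ẍ + m·l·cosθ·θ̈ − m·l·sinθ·θ̇² = -11.639609 + 0.469281 − 0.000555 = -11.170884
step 6→7:
  ẍ = (ẋ'−ẋ)/dt = (-1.830259302−-1.696414950)/0.046264 = -2.893056
  θ̈ = (θ̇'−θ̇)/dt = (1.426131029−1.107839303)/0.046264 = 6.879901
  sinθ=0.070623, cosθ=0.997503
  F = (M+m)·ẍ + m·l·cosθ·θ̈ − m·l·sinθ·θ̇² = -5.873972 + 0.271939 − 0.003435 = -5.605467
step 7→8:
  ẍ = (ẋ'−ẋ)/dt = (-1.756506452−-1.830259302)/0.046264 = 1.594174
  θ̈ = (θ̇'−θ̇)/dt = (1.391521717−1.426131029)/0.046264 = -0.748083
  sinθ=0.121633, cosθ=0.992575
  F = (M+m)·ẍ + m·l·cosθ·θ̈ − m·l·sinθ·θ̇² = 3.236761 + -0.029423 − 0.009803 = 3.197535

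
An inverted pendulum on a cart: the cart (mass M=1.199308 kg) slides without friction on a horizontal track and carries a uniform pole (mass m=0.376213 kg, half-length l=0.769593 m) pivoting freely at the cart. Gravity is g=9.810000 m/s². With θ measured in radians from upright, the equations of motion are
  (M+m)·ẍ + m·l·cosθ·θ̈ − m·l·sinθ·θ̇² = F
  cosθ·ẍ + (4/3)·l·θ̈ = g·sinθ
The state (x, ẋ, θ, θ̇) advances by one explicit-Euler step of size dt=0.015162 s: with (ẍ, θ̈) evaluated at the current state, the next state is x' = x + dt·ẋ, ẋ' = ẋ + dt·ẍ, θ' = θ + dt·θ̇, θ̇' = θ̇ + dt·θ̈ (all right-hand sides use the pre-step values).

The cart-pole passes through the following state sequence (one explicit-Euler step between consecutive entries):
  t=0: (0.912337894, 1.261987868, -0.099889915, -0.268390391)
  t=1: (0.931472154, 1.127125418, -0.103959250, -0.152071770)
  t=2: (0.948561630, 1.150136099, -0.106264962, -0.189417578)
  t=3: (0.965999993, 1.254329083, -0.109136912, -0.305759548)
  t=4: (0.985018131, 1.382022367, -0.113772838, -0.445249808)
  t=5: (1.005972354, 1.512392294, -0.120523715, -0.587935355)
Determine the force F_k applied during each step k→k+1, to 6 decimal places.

step 0→1:
  ẍ = (ẋ'−ẋ)/dt = (1.127125418−1.261987868)/0.015162 = -8.894767
  θ̈ = (θ̇'−θ̇)/dt = (-0.152071770−-0.268390391)/0.015162 = 7.671720
  sinθ=-0.099724, cosθ=0.995015
  F = (M+m)·ẍ + m·l·cosθ·θ̈ − m·l·sinθ·θ̇² = -14.013891 + 2.210128 − -0.002080 = -11.801684
step 1→2:
  ẍ = (ẋ'−ẋ)/dt = (1.150136099−1.127125418)/0.015162 = 1.517655
  θ̈ = (θ̇'−θ̇)/dt = (-0.189417578−-0.152071770)/0.015162 = -2.463119
  sinθ=-0.103772, cosθ=0.994601
  F = (M+m)·ẍ + m·l·cosθ·θ̈ − m·l·sinθ·θ̇² = 2.391097 + -0.709299 − -0.000695 = 1.682493
step 2→3:
  ẍ = (ẋ'−ẋ)/dt = (1.254329083−1.150136099)/0.015162 = 6.871981
  θ̈ = (θ̇'−θ̇)/dt = (-0.305759548−-0.189417578)/0.015162 = -7.673260
  sinθ=-0.106065, cosθ=0.994359
  F = (M+m)·ẍ + m·l·cosθ·θ̈ − m·l·sinθ·θ̇² = 10.826951 + -2.209114 − -0.001102 = 8.618939
step 3→4:
  ẍ = (ẋ'−ẋ)/dt = (1.382022367−1.254329083)/0.015162 = 8.421929
  θ̈ = (θ̇'−θ̇)/dt = (-0.445249808−-0.305759548)/0.015162 = -9.199991
  sinθ=-0.108920, cosθ=0.994050
  F = (M+m)·ẍ + m·l·cosθ·θ̈ − m·l·sinθ·θ̇² = 13.268926 + -2.647834 − -0.002948 = 10.624040
step 4→5:
  ẍ = (ẋ'−ẋ)/dt = (1.512392294−1.382022367)/0.015162 = 8.598465
  θ̈ = (θ̇'−θ̇)/dt = (-0.587935355−-0.445249808)/0.015162 = -9.410734
  sinθ=-0.113528, cosθ=0.993535
  F = (M+m)·ẍ + m·l·cosθ·θ̈ − m·l·sinθ·θ̇² = 13.547062 + -2.707083 − -0.006516 = 10.846496

F_0 = -11.801684 N
F_1 = 1.682493 N
F_2 = 8.618939 N
F_3 = 10.624040 N
F_4 = 10.846496 N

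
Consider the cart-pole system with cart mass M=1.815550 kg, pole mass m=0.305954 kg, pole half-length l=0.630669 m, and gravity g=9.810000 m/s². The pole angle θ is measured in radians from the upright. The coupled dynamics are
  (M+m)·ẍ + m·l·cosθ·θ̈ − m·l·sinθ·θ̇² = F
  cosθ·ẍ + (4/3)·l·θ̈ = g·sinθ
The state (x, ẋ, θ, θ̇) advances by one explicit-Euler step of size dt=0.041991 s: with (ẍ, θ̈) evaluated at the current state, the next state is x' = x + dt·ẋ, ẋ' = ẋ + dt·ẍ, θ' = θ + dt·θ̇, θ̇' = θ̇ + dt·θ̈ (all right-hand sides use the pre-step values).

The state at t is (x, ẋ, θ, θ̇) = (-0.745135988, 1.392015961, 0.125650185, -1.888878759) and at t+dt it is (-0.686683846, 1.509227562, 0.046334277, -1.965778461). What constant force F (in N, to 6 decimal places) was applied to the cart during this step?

F = 5.485005 N

ẍ = (ẋ'−ẋ)/dt = (1.509227562−1.392015961)/0.041991 = 2.791351
θ̈ = (θ̇'−θ̇)/dt = (-1.965778461−-1.888878759)/0.041991 = -1.831338
sinθ=0.125320, cosθ=0.992116
F = (M+m)·ẍ + m·l·cosθ·θ̈ − m·l·sinθ·θ̇² = 5.921861 + -0.350581 − 0.086275 = 5.485005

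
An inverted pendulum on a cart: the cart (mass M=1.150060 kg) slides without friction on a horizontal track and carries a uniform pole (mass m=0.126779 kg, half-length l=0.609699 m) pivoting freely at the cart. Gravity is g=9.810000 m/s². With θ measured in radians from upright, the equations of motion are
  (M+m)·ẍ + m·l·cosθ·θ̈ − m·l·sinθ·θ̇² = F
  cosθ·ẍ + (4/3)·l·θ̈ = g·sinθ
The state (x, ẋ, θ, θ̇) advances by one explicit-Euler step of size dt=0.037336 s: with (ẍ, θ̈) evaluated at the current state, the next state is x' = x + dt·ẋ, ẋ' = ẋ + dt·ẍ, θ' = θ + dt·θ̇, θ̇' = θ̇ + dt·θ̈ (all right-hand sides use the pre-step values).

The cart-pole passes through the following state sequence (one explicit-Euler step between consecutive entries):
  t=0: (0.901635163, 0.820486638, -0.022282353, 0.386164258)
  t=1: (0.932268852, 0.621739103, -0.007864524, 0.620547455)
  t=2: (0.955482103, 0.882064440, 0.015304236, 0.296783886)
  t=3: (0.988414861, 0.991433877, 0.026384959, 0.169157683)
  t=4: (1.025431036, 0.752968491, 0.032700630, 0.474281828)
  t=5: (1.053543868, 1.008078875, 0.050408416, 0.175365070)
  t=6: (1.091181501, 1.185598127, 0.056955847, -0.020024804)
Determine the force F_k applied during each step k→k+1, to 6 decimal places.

step 0→1:
  ẍ = (ẋ'−ẋ)/dt = (0.621739103−0.820486638)/0.037336 = -5.323214
  θ̈ = (θ̇'−θ̇)/dt = (0.620547455−0.386164258)/0.037336 = 6.277673
  sinθ=-0.022281, cosθ=0.999752
  F = (M+m)·ẍ + m·l·cosθ·θ̈ − m·l·sinθ·θ̇² = -6.796888 + 0.485125 − -0.000257 = -6.311506
step 1→2:
  ẍ = (ẋ'−ẋ)/dt = (0.882064440−0.621739103)/0.037336 = 6.972502
  θ̈ = (θ̇'−θ̇)/dt = (0.296783886−0.620547455)/0.037336 = -8.671619
  sinθ=-0.007864, cosθ=0.999969
  F = (M+m)·ẍ + m·l·cosθ·θ̈ − m·l·sinθ·θ̇² = 8.902763 + -0.670270 − -0.000234 = 8.232727
step 2→3:
  ẍ = (ẋ'−ẋ)/dt = (0.991433877−0.882064440)/0.037336 = 2.929329
  θ̈ = (θ̇'−θ̇)/dt = (0.169157683−0.296783886)/0.037336 = -3.418315
  sinθ=0.015304, cosθ=0.999883
  F = (M+m)·ẍ + m·l·cosθ·θ̈ − m·l·sinθ·θ̇² = 3.740282 + -0.264195 − 0.000104 = 3.475983
step 3→4:
  ẍ = (ẋ'−ẋ)/dt = (0.752968491−0.991433877)/0.037336 = -6.387009
  θ̈ = (θ̇'−θ̇)/dt = (0.474281828−0.169157683)/0.037336 = 8.172384
  sinθ=0.026382, cosθ=0.999652
  F = (M+m)·ẍ + m·l·cosθ·θ̈ − m·l·sinθ·θ̇² = -8.155183 + 0.631481 − 0.000058 = -7.523760
step 4→5:
  ẍ = (ẋ'−ẋ)/dt = (1.008078875−0.752968491)/0.037336 = 6.832826
  θ̈ = (θ̇'−θ̇)/dt = (0.175365070−0.474281828)/0.037336 = -8.006127
  sinθ=0.032695, cosθ=0.999465
  F = (M+m)·ẍ + m·l·cosθ·θ̈ − m·l·sinθ·θ̇² = 8.724418 + -0.618519 − 0.000568 = 8.105331
step 5→6:
  ẍ = (ẋ'−ẋ)/dt = (1.185598127−1.008078875)/0.037336 = 4.754640
  θ̈ = (θ̇'−θ̇)/dt = (-0.020024804−0.175365070)/0.037336 = -5.233284
  sinθ=0.050387, cosθ=0.998730
  F = (M+m)·ẍ + m·l·cosθ·θ̈ − m·l·sinθ·θ̇² = 6.070910 + -0.404003 − 0.000120 = 5.666787

F_0 = -6.311506 N
F_1 = 8.232727 N
F_2 = 3.475983 N
F_3 = -7.523760 N
F_4 = 8.105331 N
F_5 = 5.666787 N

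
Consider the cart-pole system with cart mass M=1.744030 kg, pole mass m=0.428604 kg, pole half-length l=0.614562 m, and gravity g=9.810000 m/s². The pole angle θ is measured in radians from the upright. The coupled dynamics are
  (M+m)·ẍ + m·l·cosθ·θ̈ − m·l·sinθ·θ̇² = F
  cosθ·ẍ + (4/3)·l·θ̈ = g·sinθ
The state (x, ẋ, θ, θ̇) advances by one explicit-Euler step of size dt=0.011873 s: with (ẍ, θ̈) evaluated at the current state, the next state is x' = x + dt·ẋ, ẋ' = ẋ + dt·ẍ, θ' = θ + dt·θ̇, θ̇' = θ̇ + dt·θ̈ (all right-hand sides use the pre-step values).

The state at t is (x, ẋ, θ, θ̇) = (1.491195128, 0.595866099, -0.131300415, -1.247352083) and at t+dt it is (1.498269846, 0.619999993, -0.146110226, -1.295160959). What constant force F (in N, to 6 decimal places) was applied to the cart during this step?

F = 3.418389 N

ẍ = (ẋ'−ẋ)/dt = (0.619999993−0.595866099)/0.011873 = 2.032670
θ̈ = (θ̇'−θ̇)/dt = (-1.295160959−-1.247352083)/0.011873 = -4.026689
sinθ=-0.130923, cosθ=0.991392
F = (M+m)·ẍ + m·l·cosθ·θ̈ − m·l·sinθ·θ̇² = 4.416248 + -1.051515 − -0.053656 = 3.418389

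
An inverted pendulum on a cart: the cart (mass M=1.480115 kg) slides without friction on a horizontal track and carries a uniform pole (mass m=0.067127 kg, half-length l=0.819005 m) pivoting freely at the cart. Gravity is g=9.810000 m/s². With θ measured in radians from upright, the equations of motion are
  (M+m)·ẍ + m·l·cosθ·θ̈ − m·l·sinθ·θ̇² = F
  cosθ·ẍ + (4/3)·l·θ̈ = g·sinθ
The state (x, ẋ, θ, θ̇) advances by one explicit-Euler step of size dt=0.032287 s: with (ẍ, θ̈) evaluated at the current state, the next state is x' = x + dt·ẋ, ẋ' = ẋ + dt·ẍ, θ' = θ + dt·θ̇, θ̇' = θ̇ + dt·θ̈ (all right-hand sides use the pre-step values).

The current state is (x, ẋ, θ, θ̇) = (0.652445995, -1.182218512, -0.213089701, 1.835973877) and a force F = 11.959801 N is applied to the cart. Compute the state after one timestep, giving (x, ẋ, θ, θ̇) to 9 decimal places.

(0.614275706, -0.923287003, -0.153811612, 1.542881815)

sinθ=-0.211480723, cosθ=0.977382169
temp = (F + m·l·θ̇²·sinθ)/(M+m) = (11.959801 + -0.039191111)/1.547242 = 7.704424963
θ̈ = (g·sinθ − cosθ·temp)/(l·(4/3 − m·cos²θ/(M+m))) = -9.077711216
ẍ = temp − m·l·θ̈·cosθ/(M+m) = 8.019683111
Euler: x'=0.652445995+0.032287·-1.182218512=0.614275706, ẋ'=-1.182218512+0.032287·8.019683111=-0.923287003
       θ'=-0.213089701+0.032287·1.835973877=-0.153811612, θ̇'=1.835973877+0.032287·-9.077711216=1.542881815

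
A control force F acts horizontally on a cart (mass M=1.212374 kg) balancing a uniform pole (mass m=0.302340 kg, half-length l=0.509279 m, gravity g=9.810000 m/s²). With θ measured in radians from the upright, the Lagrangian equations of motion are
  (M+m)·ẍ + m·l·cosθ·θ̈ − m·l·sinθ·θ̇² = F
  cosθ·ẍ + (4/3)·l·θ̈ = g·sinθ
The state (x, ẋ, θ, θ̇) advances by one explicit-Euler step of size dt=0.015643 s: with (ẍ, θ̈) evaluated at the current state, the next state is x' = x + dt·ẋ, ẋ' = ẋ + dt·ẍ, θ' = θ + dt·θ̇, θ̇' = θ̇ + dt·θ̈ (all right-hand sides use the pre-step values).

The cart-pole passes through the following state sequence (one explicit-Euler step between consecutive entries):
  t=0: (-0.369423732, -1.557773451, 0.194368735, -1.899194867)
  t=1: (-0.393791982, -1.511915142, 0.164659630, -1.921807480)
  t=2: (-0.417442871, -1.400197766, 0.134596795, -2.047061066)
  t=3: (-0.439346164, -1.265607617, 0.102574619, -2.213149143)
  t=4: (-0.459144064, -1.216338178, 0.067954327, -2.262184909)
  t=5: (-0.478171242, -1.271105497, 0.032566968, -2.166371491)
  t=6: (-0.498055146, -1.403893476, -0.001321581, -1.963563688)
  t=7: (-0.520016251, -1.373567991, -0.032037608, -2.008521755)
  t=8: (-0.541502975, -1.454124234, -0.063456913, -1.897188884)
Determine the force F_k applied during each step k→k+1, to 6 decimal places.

F_0 = 4.114810 N
F_1 = 9.508187 N
F_2 = 11.325767 N
F_3 = 4.213417 N
F_4 = -4.415709 N
F_5 = -10.886213 N
F_6 = 2.494680 N
F_7 = -6.685079 N

step 0→1:
  ẍ = (ẋ'−ẋ)/dt = (-1.511915142−-1.557773451)/0.015643 = 2.931555
  θ̈ = (θ̇'−θ̇)/dt = (-1.921807480−-1.899194867)/0.015643 = -1.445542
  sinθ=0.193147, cosθ=0.981170
  F = (M+m)·ẍ + m·l·cosθ·θ̈ − m·l·sinθ·θ̇² = 4.440467 + -0.218387 − 0.107270 = 4.114810
step 1→2:
  ẍ = (ẋ'−ẋ)/dt = (-1.400197766−-1.511915142)/0.015643 = 7.141685
  θ̈ = (θ̇'−θ̇)/dt = (-2.047061066−-1.921807480)/0.015643 = -8.007005
  sinθ=0.163917, cosθ=0.986474
  F = (M+m)·ẍ + m·l·cosθ·θ̈ − m·l·sinθ·θ̇² = 10.817610 + -1.216206 − 0.093217 = 9.508187
step 2→3:
  ẍ = (ẋ'−ẋ)/dt = (-1.265607617−-1.400197766)/0.015643 = 8.603858
  θ̈ = (θ̇'−θ̇)/dt = (-2.213149143−-2.047061066)/0.015643 = -10.617406
  sinθ=0.134191, cosθ=0.990956
  F = (M+m)·ẍ + m·l·cosθ·θ̈ − m·l·sinθ·θ̇² = 13.032384 + -1.620033 − 0.086584 = 11.325767
step 3→4:
  ẍ = (ẋ'−ẋ)/dt = (-1.216338178−-1.265607617)/0.015643 = 3.149616
  θ̈ = (θ̇'−θ̇)/dt = (-2.262184909−-2.213149143)/0.015643 = -3.134678
  sinθ=0.102395, cosθ=0.994744
  F = (M+m)·ẍ + m·l·cosθ·θ̈ − m·l·sinθ·θ̇² = 4.770767 + -0.480126 − 0.077224 = 4.213417
step 4→5:
  ẍ = (ẋ'−ẋ)/dt = (-1.271105497−-1.216338178)/0.015643 = -3.501075
  θ̈ = (θ̇'−θ̇)/dt = (-2.166371491−-2.262184909)/0.015643 = 6.125003
  sinθ=0.067902, cosθ=0.997692
  F = (M+m)·ẍ + m·l·cosθ·θ̈ − m·l·sinθ·θ̇² = -5.303128 + 0.940923 − 0.053505 = -4.415709
step 5→6:
  ẍ = (ẋ'−ẋ)/dt = (-1.403893476−-1.271105497)/0.015643 = -8.488652
  θ̈ = (θ̇'−θ̇)/dt = (-1.963563688−-2.166371491)/0.015643 = 12.964764
  sinθ=0.032561, cosθ=0.999470
  F = (M+m)·ẍ + m·l·cosθ·θ̈ − m·l·sinθ·θ̇² = -12.857880 + 1.995196 − 0.023530 = -10.886213
step 6→7:
  ẍ = (ẋ'−ẋ)/dt = (-1.373567991−-1.403893476)/0.015643 = 1.938598
  θ̈ = (θ̇'−θ̇)/dt = (-2.008521755−-1.963563688)/0.015643 = -2.874005
  sinθ=-0.001322, cosθ=0.999999
  F = (M+m)·ẍ + m·l·cosθ·θ̈ − m·l·sinθ·θ̇² = 2.936421 + -0.442526 − -0.000785 = 2.494680
step 7→8:
  ẍ = (ẋ'−ẋ)/dt = (-1.454124234−-1.373567991)/0.015643 = -5.149667
  θ̈ = (θ̇'−θ̇)/dt = (-1.897188884−-2.008521755)/0.015643 = 7.117105
  sinθ=-0.032032, cosθ=0.999487
  F = (M+m)·ẍ + m·l·cosθ·θ̈ − m·l·sinθ·θ̇² = -7.800273 + 1.095297 − -0.019897 = -6.685079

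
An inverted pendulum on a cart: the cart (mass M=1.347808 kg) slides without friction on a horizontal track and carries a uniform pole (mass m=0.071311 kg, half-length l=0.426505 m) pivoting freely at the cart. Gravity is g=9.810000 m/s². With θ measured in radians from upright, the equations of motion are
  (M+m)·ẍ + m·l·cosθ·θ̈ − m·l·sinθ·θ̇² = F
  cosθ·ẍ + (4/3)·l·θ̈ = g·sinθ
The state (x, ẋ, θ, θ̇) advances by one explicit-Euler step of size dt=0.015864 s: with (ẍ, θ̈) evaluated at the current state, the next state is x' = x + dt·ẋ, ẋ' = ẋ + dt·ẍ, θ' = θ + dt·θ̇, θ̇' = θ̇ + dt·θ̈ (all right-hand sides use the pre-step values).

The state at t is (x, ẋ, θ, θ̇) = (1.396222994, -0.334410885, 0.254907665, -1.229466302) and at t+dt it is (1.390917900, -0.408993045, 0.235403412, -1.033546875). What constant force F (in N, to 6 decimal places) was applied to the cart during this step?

ẍ = (ẋ'−ẋ)/dt = (-0.408993045−-0.334410885)/0.015864 = -4.701346
θ̈ = (θ̇'−θ̇)/dt = (-1.033546875−-1.229466302)/0.015864 = 12.349939
sinθ=0.252156, cosθ=0.967687
F = (M+m)·ẍ + m·l·cosθ·θ̈ − m·l·sinθ·θ̇² = -6.671770 + 0.363480 − 0.011593 = -6.319883

F = -6.319883 N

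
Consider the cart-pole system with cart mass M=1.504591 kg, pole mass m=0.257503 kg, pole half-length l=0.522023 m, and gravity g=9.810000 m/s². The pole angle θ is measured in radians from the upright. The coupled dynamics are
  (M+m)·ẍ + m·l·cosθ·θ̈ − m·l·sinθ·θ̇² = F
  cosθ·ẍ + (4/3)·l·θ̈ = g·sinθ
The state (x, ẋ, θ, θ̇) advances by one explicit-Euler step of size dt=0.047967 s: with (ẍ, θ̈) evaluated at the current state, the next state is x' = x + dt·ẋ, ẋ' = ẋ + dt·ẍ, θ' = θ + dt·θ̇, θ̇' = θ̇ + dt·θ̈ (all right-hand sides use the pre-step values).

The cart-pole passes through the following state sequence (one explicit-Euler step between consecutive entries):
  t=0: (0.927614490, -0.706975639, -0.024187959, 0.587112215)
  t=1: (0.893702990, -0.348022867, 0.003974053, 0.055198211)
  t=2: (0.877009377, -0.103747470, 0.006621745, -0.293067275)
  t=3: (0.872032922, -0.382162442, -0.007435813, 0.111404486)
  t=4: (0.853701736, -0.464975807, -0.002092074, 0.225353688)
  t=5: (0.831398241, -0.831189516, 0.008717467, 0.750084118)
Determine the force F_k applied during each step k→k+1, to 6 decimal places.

F_0 = 11.697250 N
F_1 = 7.997619 N
F_2 = -9.094338 N
F_3 = -2.722860 N
F_4 = -11.982548 N

step 0→1:
  ẍ = (ẋ'−ẋ)/dt = (-0.348022867−-0.706975639)/0.047967 = 7.483328
  θ̈ = (θ̇'−θ̇)/dt = (0.055198211−0.587112215)/0.047967 = -11.089166
  sinθ=-0.024186, cosθ=0.999707
  F = (M+m)·ẍ + m·l·cosθ·θ̈ − m·l·sinθ·θ̇² = 13.186327 + -1.490197 − -0.001121 = 11.697250
step 1→2:
  ẍ = (ẋ'−ẋ)/dt = (-0.103747470−-0.348022867)/0.047967 = 5.092572
  θ̈ = (θ̇'−θ̇)/dt = (-0.293067275−0.055198211)/0.047967 = -7.260523
  sinθ=0.003974, cosθ=0.999992
  F = (M+m)·ẍ + m·l·cosθ·θ̈ − m·l·sinθ·θ̇² = 8.973590 + -0.975970 − 0.000002 = 7.997619
step 2→3:
  ẍ = (ẋ'−ẋ)/dt = (-0.382162442−-0.103747470)/0.047967 = -5.804302
  θ̈ = (θ̇'−θ̇)/dt = (0.111404486−-0.293067275)/0.047967 = 8.432292
  sinθ=0.006622, cosθ=0.999978
  F = (M+m)·ẍ + m·l·cosθ·θ̈ − m·l·sinθ·θ̇² = -10.227726 + 1.133465 − 0.000076 = -9.094338
step 3→4:
  ẍ = (ẋ'−ẋ)/dt = (-0.464975807−-0.382162442)/0.047967 = -1.726465
  θ̈ = (θ̇'−θ̇)/dt = (0.225353688−0.111404486)/0.047967 = 2.375575
  sinθ=-0.007436, cosθ=0.999972
  F = (M+m)·ẍ + m·l·cosθ·θ̈ − m·l·sinθ·θ̇² = -3.042194 + 0.319322 − -0.000012 = -2.722860
step 4→5:
  ẍ = (ẋ'−ẋ)/dt = (-0.831189516−-0.464975807)/0.047967 = -7.634701
  θ̈ = (θ̇'−θ̇)/dt = (0.750084118−0.225353688)/0.047967 = 10.939405
  sinθ=-0.002092, cosθ=0.999998
  F = (M+m)·ẍ + m·l·cosθ·θ̈ − m·l·sinθ·θ̇² = -13.453061 + 1.470499 − -0.000014 = -11.982548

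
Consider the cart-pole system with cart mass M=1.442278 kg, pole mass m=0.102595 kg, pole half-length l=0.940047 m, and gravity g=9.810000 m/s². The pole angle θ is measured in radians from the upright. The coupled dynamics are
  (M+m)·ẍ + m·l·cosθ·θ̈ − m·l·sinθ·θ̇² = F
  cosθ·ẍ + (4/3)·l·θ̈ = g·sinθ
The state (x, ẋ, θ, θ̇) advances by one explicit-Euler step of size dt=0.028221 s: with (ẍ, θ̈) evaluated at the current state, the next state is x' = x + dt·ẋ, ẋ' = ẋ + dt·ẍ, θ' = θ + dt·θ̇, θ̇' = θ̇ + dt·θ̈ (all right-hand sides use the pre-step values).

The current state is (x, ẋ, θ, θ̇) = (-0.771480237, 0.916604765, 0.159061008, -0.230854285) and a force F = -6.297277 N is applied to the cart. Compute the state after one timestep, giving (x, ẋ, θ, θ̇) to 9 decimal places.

sinθ=0.158391138, cosθ=0.987376447
temp = (F + m·l·θ̇²·sinθ)/(M+m) = (-6.297277 + 0.000814109)/1.544873 = -4.075715538
θ̈ = (g·sinθ − cosθ·temp)/(l·(4/3 − m·cos²θ/(M+m))) = 4.677505286
ẍ = temp − m·l·θ̈·cosθ/(M+m) = -4.364039031
Euler: x'=-0.771480237+0.028221·0.916604765=-0.745612734, ẋ'=0.916604765+0.028221·-4.364039031=0.793447219
       θ'=0.159061008+0.028221·-0.230854285=0.152546069, θ̇'=-0.230854285+0.028221·4.677505286=-0.098850408

(-0.745612734, 0.793447219, 0.152546069, -0.098850408)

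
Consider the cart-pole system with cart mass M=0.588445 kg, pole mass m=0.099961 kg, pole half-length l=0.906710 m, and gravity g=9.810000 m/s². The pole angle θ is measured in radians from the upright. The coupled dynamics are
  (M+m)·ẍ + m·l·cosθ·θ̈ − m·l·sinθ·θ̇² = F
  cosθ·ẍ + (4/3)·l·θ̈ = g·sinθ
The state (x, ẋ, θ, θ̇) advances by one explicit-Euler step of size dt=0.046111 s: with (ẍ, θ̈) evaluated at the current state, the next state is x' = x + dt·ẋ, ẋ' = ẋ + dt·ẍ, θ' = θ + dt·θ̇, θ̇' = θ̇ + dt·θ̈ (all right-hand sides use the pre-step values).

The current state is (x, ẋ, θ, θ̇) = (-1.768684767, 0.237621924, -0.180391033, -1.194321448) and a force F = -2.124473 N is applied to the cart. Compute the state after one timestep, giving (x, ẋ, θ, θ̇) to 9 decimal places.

sinθ=-0.179414275, cosθ=0.983773611
temp = (F + m·l·θ̇²·sinθ)/(M+m) = (-2.124473 + -0.023195218)/0.688406 = -3.119769755
θ̈ = (g·sinθ − cosθ·temp)/(l·(4/3 − m·cos²θ/(M+m))) = 1.210414571
ẍ = temp − m·l·θ̈·cosθ/(M+m) = -3.276547229
Euler: x'=-1.768684767+0.046111·0.237621924=-1.757727782, ẋ'=0.237621924+0.046111·-3.276547229=0.086537055
       θ'=-0.180391033+0.046111·-1.194321448=-0.235462389, θ̇'=-1.194321448+0.046111·1.210414571=-1.138508022

(-1.757727782, 0.086537055, -0.235462389, -1.138508022)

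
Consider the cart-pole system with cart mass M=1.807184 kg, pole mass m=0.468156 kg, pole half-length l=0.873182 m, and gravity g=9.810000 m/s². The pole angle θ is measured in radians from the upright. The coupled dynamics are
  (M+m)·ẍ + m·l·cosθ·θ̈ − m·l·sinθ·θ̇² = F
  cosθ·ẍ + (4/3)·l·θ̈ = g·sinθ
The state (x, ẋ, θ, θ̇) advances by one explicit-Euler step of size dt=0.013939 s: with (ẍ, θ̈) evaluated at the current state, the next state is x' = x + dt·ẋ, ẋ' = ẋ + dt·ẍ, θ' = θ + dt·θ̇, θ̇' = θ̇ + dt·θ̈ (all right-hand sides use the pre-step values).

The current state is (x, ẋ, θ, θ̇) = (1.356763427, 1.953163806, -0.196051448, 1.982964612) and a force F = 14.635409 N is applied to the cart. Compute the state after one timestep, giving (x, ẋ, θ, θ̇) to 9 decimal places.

(1.383988577, 2.060935114, -0.168410904, 1.869290925)

sinθ=-0.194797948, cosθ=0.980843392
temp = (F + m·l·θ̇²·sinθ)/(M+m) = (14.635409 + -0.313119182)/2.275340 = 6.294571281
θ̈ = (g·sinθ − cosθ·temp)/(l·(4/3 − m·cos²θ/(M+m))) = -8.155081944
ẍ = temp − m·l·θ̈·cosθ/(M+m) = 7.731638445
Euler: x'=1.356763427+0.013939·1.953163806=1.383988577, ẋ'=1.953163806+0.013939·7.731638445=2.060935114
       θ'=-0.196051448+0.013939·1.982964612=-0.168410904, θ̇'=1.982964612+0.013939·-8.155081944=1.869290925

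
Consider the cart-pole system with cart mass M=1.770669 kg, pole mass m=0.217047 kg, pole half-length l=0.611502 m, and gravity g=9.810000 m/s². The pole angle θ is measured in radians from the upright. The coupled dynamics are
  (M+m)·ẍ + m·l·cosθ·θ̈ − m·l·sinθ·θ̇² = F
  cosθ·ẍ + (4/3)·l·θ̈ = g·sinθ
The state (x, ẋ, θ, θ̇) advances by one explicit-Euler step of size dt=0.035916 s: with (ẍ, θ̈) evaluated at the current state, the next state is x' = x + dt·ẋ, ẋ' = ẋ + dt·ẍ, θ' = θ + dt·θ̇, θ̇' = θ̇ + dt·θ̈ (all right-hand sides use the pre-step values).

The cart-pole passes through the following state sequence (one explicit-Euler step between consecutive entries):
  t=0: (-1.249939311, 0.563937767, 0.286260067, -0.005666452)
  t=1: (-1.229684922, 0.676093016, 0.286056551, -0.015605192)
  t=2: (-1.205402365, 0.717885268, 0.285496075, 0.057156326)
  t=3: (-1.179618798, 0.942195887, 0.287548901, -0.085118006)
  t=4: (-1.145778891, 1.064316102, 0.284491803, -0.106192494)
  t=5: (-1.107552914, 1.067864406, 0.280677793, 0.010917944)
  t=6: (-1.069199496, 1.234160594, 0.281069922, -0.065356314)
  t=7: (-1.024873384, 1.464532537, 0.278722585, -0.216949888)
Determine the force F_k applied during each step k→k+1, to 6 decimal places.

F_0 = 6.171826 N
F_1 = 2.570877 N
F_2 = 11.909524 N
F_3 = 6.683602 N
F_4 = 0.611332 N
F_5 = 8.932568 N
F_6 = 12.211206 N

step 0→1:
  ẍ = (ẋ'−ẋ)/dt = (0.676093016−0.563937767)/0.035916 = 3.122710
  θ̈ = (θ̇'−θ̇)/dt = (-0.015605192−-0.005666452)/0.035916 = -0.276722
  sinθ=0.282366, cosθ=0.959307
  F = (M+m)·ẍ + m·l·cosθ·θ̈ − m·l·sinθ·θ̇² = 6.207060 + -0.035233 − 0.000001 = 6.171826
step 1→2:
  ẍ = (ẋ'−ẋ)/dt = (0.717885268−0.676093016)/0.035916 = 1.163611
  θ̈ = (θ̇'−θ̇)/dt = (0.057156326−-0.015605192)/0.035916 = 2.025880
  sinθ=0.282171, cosθ=0.959364
  F = (M+m)·ẍ + m·l·cosθ·θ̈ − m·l·sinθ·θ̇² = 2.312928 + 0.257958 − 0.000009 = 2.570877
step 2→3:
  ẍ = (ẋ'−ẋ)/dt = (0.942195887−0.717885268)/0.035916 = 6.245423
  θ̈ = (θ̇'−θ̇)/dt = (-0.085118006−0.057156326)/0.035916 = -3.961308
  sinθ=0.281633, cosθ=0.959522
  F = (M+m)·ẍ + m·l·cosθ·θ̈ − m·l·sinθ·θ̇² = 12.414128 + -0.504481 − 0.000122 = 11.909524
step 3→4:
  ẍ = (ẋ'−ẋ)/dt = (1.064316102−0.942195887)/0.035916 = 3.400162
  θ̈ = (θ̇'−θ̇)/dt = (-0.106192494−-0.085118006)/0.035916 = -0.586772
  sinθ=0.283603, cosθ=0.958942
  F = (M+m)·ẍ + m·l·cosθ·θ̈ − m·l·sinθ·θ̇² = 6.758556 + -0.074682 − 0.000273 = 6.683602
step 4→5:
  ẍ = (ẋ'−ẋ)/dt = (1.067864406−1.064316102)/0.035916 = 0.098795
  θ̈ = (θ̇'−θ̇)/dt = (0.010917944−-0.106192494)/0.035916 = 3.260676
  sinθ=0.280670, cosθ=0.959804
  F = (M+m)·ẍ + m·l·cosθ·θ̈ − m·l·sinθ·θ̇² = 0.196375 + 0.415377 − 0.000420 = 0.611332
step 5→6:
  ẍ = (ẋ'−ẋ)/dt = (1.234160594−1.067864406)/0.035916 = 4.630142
  θ̈ = (θ̇'−θ̇)/dt = (-0.065356314−0.010917944)/0.035916 = -2.123685
  sinθ=0.277007, cosθ=0.960868
  F = (M+m)·ẍ + m·l·cosθ·θ̈ − m·l·sinθ·θ̇² = 9.203408 + -0.270835 − 0.000004 = 8.932568
step 6→7:
  ẍ = (ẋ'−ẋ)/dt = (1.464532537−1.234160594)/0.035916 = 6.414187
  θ̈ = (θ̇'−θ̇)/dt = (-0.216949888−-0.065356314)/0.035916 = -4.220781
  sinθ=0.277384, cosθ=0.960759
  F = (M+m)·ẍ + m·l·cosθ·θ̈ − m·l·sinθ·θ̇² = 12.749582 + -0.538219 − 0.000157 = 12.211206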